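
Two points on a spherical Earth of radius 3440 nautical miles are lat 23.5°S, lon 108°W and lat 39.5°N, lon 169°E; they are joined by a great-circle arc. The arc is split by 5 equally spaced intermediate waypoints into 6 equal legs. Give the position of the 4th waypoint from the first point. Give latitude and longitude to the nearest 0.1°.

Write both endpoints as unit vectors p₁, p₂ with components (cos φ cos λ, cos φ sin λ, sin φ).
The central angle between the endpoints is δ = arccos(p₁·p₂) ≈ 1.739 rad (99.6°).
Interpolate at f = 4/6 with slerp weights a = sin((1−f)δ)/sin δ ≈ 0.556, b = sin(fδ)/sin δ ≈ 0.930.
p = a·p₁ + b·p₂ ≈ (-0.862, -0.348, 0.370); φ = arcsin(p_z) ≈ 21.70°, λ = atan2(p_y, p_x) ≈ -158.02°.

≈ lat 21.7°N, lon 158.0°W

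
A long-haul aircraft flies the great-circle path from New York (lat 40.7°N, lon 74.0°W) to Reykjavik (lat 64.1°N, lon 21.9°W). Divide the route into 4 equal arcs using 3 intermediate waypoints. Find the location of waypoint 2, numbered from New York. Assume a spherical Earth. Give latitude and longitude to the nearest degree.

≈ lat 55°N, lon 55°W

Write both endpoints as unit vectors p₁, p₂ with components (cos φ cos λ, cos φ sin λ, sin φ).
The central angle between the endpoints is δ = arccos(p₁·p₂) ≈ 0.660 rad (37.8°).
Interpolate at f = 2/4 with slerp weights a = sin((1−f)δ)/sin δ ≈ 0.529, b = sin(fδ)/sin δ ≈ 0.529.
p = a·p₁ + b·p₂ ≈ (0.325, -0.471, 0.820); φ = arcsin(p_z) ≈ 55.09°, λ = atan2(p_y, p_x) ≈ -55.44°.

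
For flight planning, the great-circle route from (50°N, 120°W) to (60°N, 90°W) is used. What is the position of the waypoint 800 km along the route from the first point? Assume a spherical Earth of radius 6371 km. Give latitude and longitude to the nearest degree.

From cos δ = sin φ₁ sin φ₂ + cos φ₁ cos φ₂ cos Δλ, the central angle is δ ≈ 0.343 rad (19.7°). The total great-circle distance is δ·R ≈ 0.343 × 6371 ≈ 2185 km, so the target fraction is f = 800/2185 ≈ 0.366.
Interpolate at f ≈ 0.366 with slerp weights a = sin((1−f)δ)/sin δ ≈ 0.641, b = sin(fδ)/sin δ ≈ 0.372.
p = a·p₁ + b·p₂ ≈ (-0.206, -0.543, 0.814); φ = arcsin(p_z) ≈ 54.47°, λ = atan2(p_y, p_x) ≈ -110.78°.

≈ (54°N, 111°W)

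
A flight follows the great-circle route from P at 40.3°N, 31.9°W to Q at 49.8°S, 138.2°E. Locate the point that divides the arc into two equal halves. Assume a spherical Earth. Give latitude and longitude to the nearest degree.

Convert each endpoint to a unit vector on the sphere (x = cos φ cos λ, y = cos φ sin λ, z = sin φ).
The central angle between the endpoints is δ = arccos(p₁·p₂) ≈ 2.936 rad (168.2°).
Interpolate at f = 1/2 with slerp weights a = sin((1−f)δ)/sin δ ≈ 4.874, b = sin(fδ)/sin δ ≈ 4.874.
p = a·p₁ + b·p₂ ≈ (0.811, 0.133, -0.570); φ = arcsin(p_z) ≈ -34.77°, λ = atan2(p_y, p_x) ≈ 9.29°.

≈ 35°S, 9°E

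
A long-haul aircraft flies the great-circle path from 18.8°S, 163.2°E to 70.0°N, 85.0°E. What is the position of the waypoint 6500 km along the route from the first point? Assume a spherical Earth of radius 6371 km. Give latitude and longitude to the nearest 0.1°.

From cos δ = sin φ₁ sin φ₂ + cos φ₁ cos φ₂ cos Δλ, the central angle is δ ≈ 1.810 rad (103.7°). The total great-circle distance is δ·R ≈ 1.810 × 6371 ≈ 11529 km, so the target fraction is f = 6500/11529 ≈ 0.564.
Interpolate at f ≈ 0.564 with slerp weights a = sin((1−f)δ)/sin δ ≈ 0.731, b = sin(fδ)/sin δ ≈ 0.877.
p = a·p₁ + b·p₂ ≈ (-0.636, 0.499, 0.589); φ = arcsin(p_z) ≈ 36.07°, λ = atan2(p_y, p_x) ≈ 141.90°.

≈ 36.1°N, 141.9°E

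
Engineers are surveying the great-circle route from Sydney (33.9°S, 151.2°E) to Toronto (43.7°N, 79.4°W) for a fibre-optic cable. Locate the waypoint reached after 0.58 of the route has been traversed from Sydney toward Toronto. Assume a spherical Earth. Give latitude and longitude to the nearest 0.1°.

Convert each endpoint to a unit vector on the sphere (x = cos φ cos λ, y = cos φ sin λ, z = sin φ).
The central angle between the endpoints is δ = arccos(p₁·p₂) ≈ 2.444 rad (140.0°).
Interpolate at f = 0.58 with slerp weights a = sin((1−f)δ)/sin δ ≈ 1.331, b = sin(fδ)/sin δ ≈ 1.538.
p = a·p₁ + b·p₂ ≈ (-0.764, -0.561, 0.320); φ = arcsin(p_z) ≈ 18.67°, λ = atan2(p_y, p_x) ≈ -143.72°.

≈ (18.7°N, 143.7°W)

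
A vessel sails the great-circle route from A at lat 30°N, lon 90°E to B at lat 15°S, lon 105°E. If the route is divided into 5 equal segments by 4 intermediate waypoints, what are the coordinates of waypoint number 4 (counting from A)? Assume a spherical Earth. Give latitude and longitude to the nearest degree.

Convert each endpoint to a unit vector on the sphere (x = cos φ cos λ, y = cos φ sin λ, z = sin φ).
The central angle between the endpoints is δ = arccos(p₁·p₂) ≈ 0.825 rad (47.3°).
Interpolate at f = 4/5 with slerp weights a = sin((1−f)δ)/sin δ ≈ 0.224, b = sin(fδ)/sin δ ≈ 0.835.
p = a·p₁ + b·p₂ ≈ (-0.209, 0.972, -0.104); φ = arcsin(p_z) ≈ -5.98°, λ = atan2(p_y, p_x) ≈ 102.11°.

≈ lat 6°S, lon 102°E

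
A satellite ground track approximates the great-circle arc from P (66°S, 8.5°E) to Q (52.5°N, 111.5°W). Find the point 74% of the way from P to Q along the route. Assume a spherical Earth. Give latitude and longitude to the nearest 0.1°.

Write both endpoints as unit vectors p₁, p₂ with components (cos φ cos λ, cos φ sin λ, sin φ).
The central angle between the endpoints is δ = arccos(p₁·p₂) ≈ 2.584 rad (148.1°).
Interpolate at f = 0.74 with slerp weights a = sin((1−f)δ)/sin δ ≈ 1.176, b = sin(fδ)/sin δ ≈ 1.781.
p = a·p₁ + b·p₂ ≈ (0.076, -0.938, 0.338); φ = arcsin(p_z) ≈ 19.77°, λ = atan2(p_y, p_x) ≈ -85.37°.

≈ (19.8°N, 85.4°W)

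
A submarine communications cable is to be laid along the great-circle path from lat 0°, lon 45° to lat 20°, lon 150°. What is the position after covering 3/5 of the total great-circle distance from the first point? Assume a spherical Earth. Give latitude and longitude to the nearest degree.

Write both endpoints as unit vectors p₁, p₂ with components (cos φ cos λ, cos φ sin λ, sin φ).
The central angle between the endpoints is δ = arccos(p₁·p₂) ≈ 1.816 rad (104.1°).
Interpolate at f = 3/5 with slerp weights a = sin((1−f)δ)/sin δ ≈ 0.685, b = sin(fδ)/sin δ ≈ 0.914.
p = a·p₁ + b·p₂ ≈ (-0.260, 0.914, 0.313); φ = arcsin(p_z) ≈ 18.22°, λ = atan2(p_y, p_x) ≈ 105.86°.

≈ lat 18°, lon 106°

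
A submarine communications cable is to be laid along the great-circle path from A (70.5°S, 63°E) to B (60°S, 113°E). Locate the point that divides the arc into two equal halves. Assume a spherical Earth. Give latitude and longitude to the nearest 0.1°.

Convert each endpoint to a unit vector on the sphere (x = cos φ cos λ, y = cos φ sin λ, z = sin φ).
The central angle between the endpoints is δ = arccos(p₁·p₂) ≈ 0.393 rad (22.5°).
Interpolate at f = 1/2 with slerp weights a = sin((1−f)δ)/sin δ ≈ 0.510, b = sin(fδ)/sin δ ≈ 0.510.
p = a·p₁ + b·p₂ ≈ (-0.022, 0.386, -0.922); φ = arcsin(p_z) ≈ -67.24°, λ = atan2(p_y, p_x) ≈ 93.31°.

≈ (67.2°S, 93.3°E)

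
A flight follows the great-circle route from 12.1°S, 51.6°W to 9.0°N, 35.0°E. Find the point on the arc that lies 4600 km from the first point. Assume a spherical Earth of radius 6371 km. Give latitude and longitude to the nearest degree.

Write both endpoints as unit vectors p₁, p₂ with components (cos φ cos λ, cos φ sin λ, sin φ).
The central angle between the endpoints is δ = arccos(p₁·p₂) ≈ 1.546 rad (88.6°). The total great-circle distance is δ·R ≈ 1.546 × 6371 ≈ 9852 km, so the target fraction is f = 4600/9852 ≈ 0.467.
Interpolate at f ≈ 0.467 with slerp weights a = sin((1−f)δ)/sin δ ≈ 0.734, b = sin(fδ)/sin δ ≈ 0.661.
p = a·p₁ + b·p₂ ≈ (0.981, -0.188, -0.051); φ = arcsin(p_z) ≈ -2.89°, λ = atan2(p_y, p_x) ≈ -10.86°.

≈ 3°S, 11°W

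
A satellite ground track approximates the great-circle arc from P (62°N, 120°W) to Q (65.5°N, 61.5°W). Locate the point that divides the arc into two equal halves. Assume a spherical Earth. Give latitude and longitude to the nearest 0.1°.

≈ (66.7°N, 92.7°W)

The haversine formula gives a central angle δ ≈ 0.439 rad (25.2°) between the endpoints.
Interpolate at f = 1/2 with slerp weights a = sin((1−f)δ)/sin δ ≈ 0.512, b = sin(fδ)/sin δ ≈ 0.512.
p = a·p₁ + b·p₂ ≈ (-0.019, -0.395, 0.918); φ = arcsin(p_z) ≈ 66.71°, λ = atan2(p_y, p_x) ≈ -92.74°.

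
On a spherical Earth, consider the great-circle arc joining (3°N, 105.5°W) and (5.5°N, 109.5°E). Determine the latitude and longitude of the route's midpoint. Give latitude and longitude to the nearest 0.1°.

Write both endpoints as unit vectors p₁, p₂ with components (cos φ cos λ, cos φ sin λ, sin φ).
The central angle between the endpoints is δ = arccos(p₁·p₂) ≈ 2.514 rad (144.0°).
Interpolate at f = 1/2 with slerp weights a = sin((1−f)δ)/sin δ ≈ 1.619, b = sin(fδ)/sin δ ≈ 1.619.
p = a·p₁ + b·p₂ ≈ (-0.970, -0.039, 0.240); φ = arcsin(p_z) ≈ 13.88°, λ = atan2(p_y, p_x) ≈ -177.71°.

≈ (13.9°N, 177.7°W)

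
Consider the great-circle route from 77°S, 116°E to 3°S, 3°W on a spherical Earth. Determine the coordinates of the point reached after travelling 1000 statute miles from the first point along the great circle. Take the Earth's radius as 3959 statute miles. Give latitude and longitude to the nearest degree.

Convert each endpoint to a unit vector on the sphere (x = cos φ cos λ, y = cos φ sin λ, z = sin φ).
The central angle between the endpoints is δ = arccos(p₁·p₂) ≈ 1.629 rad (93.3°). The total great-circle distance is δ·R ≈ 1.629 × 3959 ≈ 6448 mi, so the target fraction is f = 1000/6448 ≈ 0.155.
Interpolate at f ≈ 0.155 with slerp weights a = sin((1−f)δ)/sin δ ≈ 0.983, b = sin(fδ)/sin δ ≈ 0.250.
p = a·p₁ + b·p₂ ≈ (0.153, 0.186, -0.971); φ = arcsin(p_z) ≈ -76.09°, λ = atan2(p_y, p_x) ≈ 50.55°.

≈ 76°S, 51°E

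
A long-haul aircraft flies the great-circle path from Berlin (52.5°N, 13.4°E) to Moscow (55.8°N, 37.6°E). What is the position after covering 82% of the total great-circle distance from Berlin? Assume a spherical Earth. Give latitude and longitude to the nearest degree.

Write both endpoints as unit vectors p₁, p₂ with components (cos φ cos λ, cos φ sin λ, sin φ).
The central angle between the endpoints is δ = arccos(p₁·p₂) ≈ 0.253 rad (14.5°).
Interpolate at f = 0.82 with slerp weights a = sin((1−f)δ)/sin δ ≈ 0.182, b = sin(fδ)/sin δ ≈ 0.823.
p = a·p₁ + b·p₂ ≈ (0.474, 0.308, 0.825); φ = arcsin(p_z) ≈ 55.57°, λ = atan2(p_y, p_x) ≈ 33.00°.

≈ 56°N, 33°E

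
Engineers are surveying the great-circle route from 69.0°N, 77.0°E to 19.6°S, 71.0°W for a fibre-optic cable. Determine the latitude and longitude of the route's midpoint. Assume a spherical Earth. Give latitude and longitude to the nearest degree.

≈ 42°N, 54°W

The haversine formula gives a central angle δ ≈ 2.214 rad (126.8°) between the endpoints.
Interpolate at f = 1/2 with slerp weights a = sin((1−f)δ)/sin δ ≈ 1.117, b = sin(fδ)/sin δ ≈ 1.117.
p = a·p₁ + b·p₂ ≈ (0.433, -0.605, 0.668); φ = arcsin(p_z) ≈ 41.94°, λ = atan2(p_y, p_x) ≈ -54.43°.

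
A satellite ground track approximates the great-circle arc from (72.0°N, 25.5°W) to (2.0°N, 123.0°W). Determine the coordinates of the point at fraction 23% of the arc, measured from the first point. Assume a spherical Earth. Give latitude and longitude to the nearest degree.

Convert each endpoint to a unit vector on the sphere (x = cos φ cos λ, y = cos φ sin λ, z = sin φ).
The central angle between the endpoints is δ = arccos(p₁·p₂) ≈ 1.578 rad (90.4°).
Interpolate at f = 0.23 with slerp weights a = sin((1−f)δ)/sin δ ≈ 0.937, b = sin(fδ)/sin δ ≈ 0.355.
p = a·p₁ + b·p₂ ≈ (0.068, -0.422, 0.904); φ = arcsin(p_z) ≈ 64.68°, λ = atan2(p_y, p_x) ≈ -80.82°.

≈ (65°N, 81°W)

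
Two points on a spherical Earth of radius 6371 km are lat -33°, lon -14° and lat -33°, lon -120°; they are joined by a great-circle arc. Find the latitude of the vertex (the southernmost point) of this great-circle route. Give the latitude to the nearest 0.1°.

≈ -47.2°

The great circle lies in the plane with unit normal n̂ = (p₁ × p₂)/|p₁ × p₂|.
Here n̂_z ≈ -0.680; the vertex latitude is φ_max = arccos|n̂_z| ≈ 47.2°.
Check via Clairaut: cos φ_max = |cos φ₁| · sin C = cos(33.0°)·sin(125.9°) ≈ 0.680, again giving ≈ 47.2°.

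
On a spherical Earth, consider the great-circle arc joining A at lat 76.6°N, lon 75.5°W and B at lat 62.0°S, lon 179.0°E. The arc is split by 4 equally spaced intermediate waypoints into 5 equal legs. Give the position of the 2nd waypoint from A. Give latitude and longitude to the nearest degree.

Write both endpoints as unit vectors p₁, p₂ with components (cos φ cos λ, cos φ sin λ, sin φ).
The central angle between the endpoints is δ = arccos(p₁·p₂) ≈ 2.664 rad (152.6°).
Interpolate at f = 2/5 with slerp weights a = sin((1−f)δ)/sin δ ≈ 2.174, b = sin(fδ)/sin δ ≈ 1.903.
p = a·p₁ + b·p₂ ≈ (-0.767, -0.472, 0.434); φ = arcsin(p_z) ≈ 25.75°, λ = atan2(p_y, p_x) ≈ -148.39°.

≈ lat 26°N, lon 148°W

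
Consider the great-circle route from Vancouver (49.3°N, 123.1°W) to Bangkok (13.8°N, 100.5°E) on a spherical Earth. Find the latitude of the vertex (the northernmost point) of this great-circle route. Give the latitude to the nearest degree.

The great circle lies in the plane with unit normal n̂ = (p₁ × p₂)/|p₁ × p₂|.
Here n̂_z ≈ -0.455; the vertex latitude is φ_max = arccos|n̂_z| ≈ 63.0°.
Check via Clairaut: cos φ_max = |cos φ₁| · sin C = cos(49.3°)·sin(44.2°) ≈ 0.455, again giving ≈ 63.0°.

≈ 63°N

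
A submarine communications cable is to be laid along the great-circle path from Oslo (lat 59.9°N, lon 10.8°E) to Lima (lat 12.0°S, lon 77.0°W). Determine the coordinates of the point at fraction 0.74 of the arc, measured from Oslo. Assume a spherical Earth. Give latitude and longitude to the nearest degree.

Convert each endpoint to a unit vector on the sphere (x = cos φ cos λ, y = cos φ sin λ, z = sin φ).
The central angle between the endpoints is δ = arccos(p₁·p₂) ≈ 1.733 rad (99.3°).
Interpolate at f = 0.74 with slerp weights a = sin((1−f)δ)/sin δ ≈ 0.441, b = sin(fδ)/sin δ ≈ 0.971.
p = a·p₁ + b·p₂ ≈ (0.431, -0.884, 0.180); φ = arcsin(p_z) ≈ 10.35°, λ = atan2(p_y, p_x) ≈ -64.01°.

≈ lat 10°N, lon 64°W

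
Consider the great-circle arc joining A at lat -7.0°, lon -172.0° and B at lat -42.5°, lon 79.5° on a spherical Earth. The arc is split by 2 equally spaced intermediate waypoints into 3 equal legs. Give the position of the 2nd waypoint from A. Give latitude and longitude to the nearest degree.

Write both endpoints as unit vectors p₁, p₂ with components (cos φ cos λ, cos φ sin λ, sin φ).
The central angle between the endpoints is δ = arccos(p₁·p₂) ≈ 1.721 rad (98.6°).
Interpolate at f = 2/3 with slerp weights a = sin((1−f)δ)/sin δ ≈ 0.549, b = sin(fδ)/sin δ ≈ 0.922.
p = a·p₁ + b·p₂ ≈ (-0.416, 0.593, -0.690); φ = arcsin(p_z) ≈ -43.62°, λ = atan2(p_y, p_x) ≈ 125.05°.

≈ lat -44°, lon 125°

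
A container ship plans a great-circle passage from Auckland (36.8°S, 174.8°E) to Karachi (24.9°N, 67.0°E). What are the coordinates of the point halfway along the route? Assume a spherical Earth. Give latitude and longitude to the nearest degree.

≈ 10°S, 116°E

Write both endpoints as unit vectors p₁, p₂ with components (cos φ cos λ, cos φ sin λ, sin φ).
The central angle between the endpoints is δ = arccos(p₁·p₂) ≈ 2.065 rad (118.3°).
Interpolate at f = 1/2 with slerp weights a = sin((1−f)δ)/sin δ ≈ 0.975, b = sin(fδ)/sin δ ≈ 0.975.
p = a·p₁ + b·p₂ ≈ (-0.432, 0.885, -0.174); φ = arcsin(p_z) ≈ -10.00°, λ = atan2(p_y, p_x) ≈ 116.02°.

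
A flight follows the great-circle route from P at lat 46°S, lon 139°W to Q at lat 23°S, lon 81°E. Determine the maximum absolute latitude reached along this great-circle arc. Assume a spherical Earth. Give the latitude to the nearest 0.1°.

The great circle lies in the plane with unit normal n̂ = (p₁ × p₂)/|p₁ × p₂|.
Here n̂_z ≈ -0.420; the vertex latitude is φ_max = arccos|n̂_z| ≈ 65.1°.
Check via Clairaut: cos φ_max = |cos φ₁| · sin C = cos(46.0°)·sin(142.8°) ≈ 0.420, again giving ≈ 65.1°.

≈ 65.1°S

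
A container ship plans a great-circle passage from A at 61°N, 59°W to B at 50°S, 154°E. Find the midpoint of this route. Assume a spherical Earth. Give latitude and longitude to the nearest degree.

≈ 17°N, 158°W

The haversine formula gives a central angle δ ≈ 2.769 rad (158.6°) between the endpoints.
Interpolate at f = 1/2 with slerp weights a = sin((1−f)δ)/sin δ ≈ 2.699, b = sin(fδ)/sin δ ≈ 2.699.
p = a·p₁ + b·p₂ ≈ (-0.885, -0.361, 0.293); φ = arcsin(p_z) ≈ 17.04°, λ = atan2(p_y, p_x) ≈ -157.81°.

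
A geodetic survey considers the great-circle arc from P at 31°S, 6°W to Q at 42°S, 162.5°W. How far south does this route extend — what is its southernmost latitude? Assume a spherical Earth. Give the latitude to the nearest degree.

≈ 75°S

The great circle lies in the plane with unit normal n̂ = (p₁ × p₂)/|p₁ × p₂|.
Here n̂_z ≈ -0.262; the vertex latitude is φ_max = arccos|n̂_z| ≈ 74.8°.
Check via Clairaut: cos φ_max = |cos φ₁| · sin C = cos(31.0°)·sin(162.2°) ≈ 0.262, again giving ≈ 74.8°.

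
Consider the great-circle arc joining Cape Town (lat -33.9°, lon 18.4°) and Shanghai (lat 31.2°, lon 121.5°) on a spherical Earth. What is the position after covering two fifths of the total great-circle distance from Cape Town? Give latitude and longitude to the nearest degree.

≈ lat -9°, lon 62°

The haversine formula gives a central angle δ ≈ 2.037 rad (116.7°) between the endpoints.
Interpolate at f = 2/5 with slerp weights a = sin((1−f)δ)/sin δ ≈ 1.052, b = sin(fδ)/sin δ ≈ 0.815.
p = a·p₁ + b·p₂ ≈ (0.465, 0.870, -0.165); φ = arcsin(p_z) ≈ -9.49°, λ = atan2(p_y, p_x) ≈ 61.89°.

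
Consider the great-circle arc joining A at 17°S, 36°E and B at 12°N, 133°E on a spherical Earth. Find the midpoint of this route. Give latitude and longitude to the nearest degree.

≈ 4°S, 85°E

From cos δ = sin φ₁ sin φ₂ + cos φ₁ cos φ₂ cos Δλ, the central angle is δ ≈ 1.746 rad (100.1°).
Interpolate at f = 1/2 with slerp weights a = sin((1−f)δ)/sin δ ≈ 0.778, b = sin(fδ)/sin δ ≈ 0.778.
p = a·p₁ + b·p₂ ≈ (0.083, 0.994, -0.066); φ = arcsin(p_z) ≈ -3.77°, λ = atan2(p_y, p_x) ≈ 85.23°.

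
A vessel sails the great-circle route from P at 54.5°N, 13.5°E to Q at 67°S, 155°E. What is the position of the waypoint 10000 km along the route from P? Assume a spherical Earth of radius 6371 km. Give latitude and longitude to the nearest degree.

≈ 26°S, 60°E

Convert each endpoint to a unit vector on the sphere (x = cos φ cos λ, y = cos φ sin λ, z = sin φ).
The central angle between the endpoints is δ = arccos(p₁·p₂) ≈ 2.757 rad (158.0°). The total great-circle distance is δ·R ≈ 2.757 × 6371 ≈ 17565 km, so the target fraction is f = 10000/17565 ≈ 0.569.
Interpolate at f ≈ 0.569 with slerp weights a = sin((1−f)δ)/sin δ ≈ 2.472, b = sin(fδ)/sin δ ≈ 2.666.
p = a·p₁ + b·p₂ ≈ (0.452, 0.775, -0.441); φ = arcsin(p_z) ≈ -26.18°, λ = atan2(p_y, p_x) ≈ 59.76°.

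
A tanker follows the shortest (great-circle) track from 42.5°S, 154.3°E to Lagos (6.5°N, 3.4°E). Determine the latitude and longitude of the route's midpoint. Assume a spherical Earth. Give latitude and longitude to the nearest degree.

≈ 48°S, 49°E

Write both endpoints as unit vectors p₁, p₂ with components (cos φ cos λ, cos φ sin λ, sin φ).
The central angle between the endpoints is δ = arccos(p₁·p₂) ≈ 2.370 rad (135.8°).
Interpolate at f = 1/2 with slerp weights a = sin((1−f)δ)/sin δ ≈ 1.328, b = sin(fδ)/sin δ ≈ 1.328.
p = a·p₁ + b·p₂ ≈ (0.435, 0.503, -0.747); φ = arcsin(p_z) ≈ -48.33°, λ = atan2(p_y, p_x) ≈ 49.14°.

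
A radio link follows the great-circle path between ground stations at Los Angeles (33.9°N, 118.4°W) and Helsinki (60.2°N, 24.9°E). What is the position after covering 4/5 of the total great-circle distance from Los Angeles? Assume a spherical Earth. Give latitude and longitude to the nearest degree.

≈ 72°N, 3°W

Convert each endpoint to a unit vector on the sphere (x = cos φ cos λ, y = cos φ sin λ, z = sin φ).
The central angle between the endpoints is δ = arccos(p₁·p₂) ≈ 1.417 rad (81.2°).
Interpolate at f = 4/5 with slerp weights a = sin((1−f)δ)/sin δ ≈ 0.283, b = sin(fδ)/sin δ ≈ 0.917.
p = a·p₁ + b·p₂ ≈ (0.302, -0.015, 0.953); φ = arcsin(p_z) ≈ 72.43°, λ = atan2(p_y, p_x) ≈ -2.80°.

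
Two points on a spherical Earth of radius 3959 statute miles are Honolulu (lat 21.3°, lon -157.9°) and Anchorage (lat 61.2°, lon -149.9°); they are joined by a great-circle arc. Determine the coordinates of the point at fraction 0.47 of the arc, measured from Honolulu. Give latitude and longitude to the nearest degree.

≈ lat 40°, lon -155°

Write both endpoints as unit vectors p₁, p₂ with components (cos φ cos λ, cos φ sin λ, sin φ).
The central angle between the endpoints is δ = arccos(p₁·p₂) ≈ 0.703 rad (40.3°).
Interpolate at f = 0.47 with slerp weights a = sin((1−f)δ)/sin δ ≈ 0.563, b = sin(fδ)/sin δ ≈ 0.502.
p = a·p₁ + b·p₂ ≈ (-0.695, -0.319, 0.644); φ = arcsin(p_z) ≈ 40.11°, λ = atan2(p_y, p_x) ≈ -155.38°.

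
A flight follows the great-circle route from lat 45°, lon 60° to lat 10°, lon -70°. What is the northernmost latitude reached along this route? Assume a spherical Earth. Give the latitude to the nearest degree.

The great circle lies in the plane with unit normal n̂ = (p₁ × p₂)/|p₁ × p₂|.
Here n̂_z ≈ -0.564; the vertex latitude is φ_max = arccos|n̂_z| ≈ 55.7°.
Check via Clairaut: cos φ_max = |cos φ₁| · sin C = cos(45.0°)·sin(52.9°) ≈ 0.564, again giving ≈ 55.7°.

≈ 56°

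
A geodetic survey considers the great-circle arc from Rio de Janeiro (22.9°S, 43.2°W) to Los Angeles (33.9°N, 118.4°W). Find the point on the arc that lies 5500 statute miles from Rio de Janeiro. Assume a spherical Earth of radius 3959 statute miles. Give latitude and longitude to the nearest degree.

Write both endpoints as unit vectors p₁, p₂ with components (cos φ cos λ, cos φ sin λ, sin φ).
The central angle between the endpoints is δ = arccos(p₁·p₂) ≈ 1.593 rad (91.2°). The total great-circle distance is δ·R ≈ 1.593 × 3959 ≈ 6305 mi, so the target fraction is f = 5500/6305 ≈ 0.872.
Interpolate at f ≈ 0.872 with slerp weights a = sin((1−f)δ)/sin δ ≈ 0.202, b = sin(fδ)/sin δ ≈ 0.984.
p = a·p₁ + b·p₂ ≈ (-0.253, -0.846, 0.470); φ = arcsin(p_z) ≈ 28.04°, λ = atan2(p_y, p_x) ≈ -106.64°.

≈ (28°N, 107°W)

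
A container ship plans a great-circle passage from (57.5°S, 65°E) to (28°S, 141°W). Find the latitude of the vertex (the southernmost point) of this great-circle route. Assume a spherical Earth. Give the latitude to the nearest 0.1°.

The great circle lies in the plane with unit normal n̂ = (p₁ × p₂)/|p₁ × p₂|.
Here n̂_z ≈ +0.208; the vertex latitude is φ_max = arccos|n̂_z| ≈ 78.0°.
Check via Clairaut: cos φ_max = |cos φ₁| · sin C = cos(57.5°)·sin(157.2°) ≈ 0.208, again giving ≈ 78.0°.

≈ 78.0°S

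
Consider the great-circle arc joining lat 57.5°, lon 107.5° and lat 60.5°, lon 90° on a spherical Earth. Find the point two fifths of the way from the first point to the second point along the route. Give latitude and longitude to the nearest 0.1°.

Write both endpoints as unit vectors p₁, p₂ with components (cos φ cos λ, cos φ sin λ, sin φ).
The central angle between the endpoints is δ = arccos(p₁·p₂) ≈ 0.165 rad (9.5°).
Interpolate at f = 2/5 with slerp weights a = sin((1−f)δ)/sin δ ≈ 0.602, b = sin(fδ)/sin δ ≈ 0.402.
p = a·p₁ + b·p₂ ≈ (-0.097, 0.506, 0.857); φ = arcsin(p_z) ≈ 58.98°, λ = atan2(p_y, p_x) ≈ 100.87°.

≈ lat 59.0°, lon 100.9°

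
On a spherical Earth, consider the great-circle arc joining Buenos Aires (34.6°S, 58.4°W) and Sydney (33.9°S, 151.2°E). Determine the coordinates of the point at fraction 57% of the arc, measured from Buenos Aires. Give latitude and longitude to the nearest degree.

≈ 68°S, 155°W

Write both endpoints as unit vectors p₁, p₂ with components (cos φ cos λ, cos φ sin λ, sin φ).
The central angle between the endpoints is δ = arccos(p₁·p₂) ≈ 1.852 rad (106.1°).
Interpolate at f = 0.57 with slerp weights a = sin((1−f)δ)/sin δ ≈ 0.744, b = sin(fδ)/sin δ ≈ 0.906.
p = a·p₁ + b·p₂ ≈ (-0.338, -0.159, -0.928); φ = arcsin(p_z) ≈ -68.06°, λ = atan2(p_y, p_x) ≈ -154.74°.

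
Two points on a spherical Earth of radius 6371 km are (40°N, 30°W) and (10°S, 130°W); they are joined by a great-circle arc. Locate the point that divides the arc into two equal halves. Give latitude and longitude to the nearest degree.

Write both endpoints as unit vectors p₁, p₂ with components (cos φ cos λ, cos φ sin λ, sin φ).
The central angle between the endpoints is δ = arccos(p₁·p₂) ≈ 1.816 rad (104.0°).
Interpolate at f = 1/2 with slerp weights a = sin((1−f)δ)/sin δ ≈ 0.813, b = sin(fδ)/sin δ ≈ 0.813.
p = a·p₁ + b·p₂ ≈ (0.025, -0.924, 0.381); φ = arcsin(p_z) ≈ 22.41°, λ = atan2(p_y, p_x) ≈ -88.47°.

≈ (22°N, 88°W)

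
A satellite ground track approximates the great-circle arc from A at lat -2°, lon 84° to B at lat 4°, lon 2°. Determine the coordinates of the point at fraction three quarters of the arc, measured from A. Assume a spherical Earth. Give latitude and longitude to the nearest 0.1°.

≈ lat 2.8°, lon 22.5°

Write both endpoints as unit vectors p₁, p₂ with components (cos φ cos λ, cos φ sin λ, sin φ).
The central angle between the endpoints is δ = arccos(p₁·p₂) ≈ 1.434 rad (82.2°).
Interpolate at f = 3/4 with slerp weights a = sin((1−f)δ)/sin δ ≈ 0.354, b = sin(fδ)/sin δ ≈ 0.888.
p = a·p₁ + b·p₂ ≈ (0.922, 0.383, 0.050); φ = arcsin(p_z) ≈ 2.84°, λ = atan2(p_y, p_x) ≈ 22.55°.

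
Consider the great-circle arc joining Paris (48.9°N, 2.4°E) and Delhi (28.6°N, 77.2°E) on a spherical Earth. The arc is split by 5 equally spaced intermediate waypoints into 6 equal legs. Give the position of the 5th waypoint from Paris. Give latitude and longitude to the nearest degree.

Convert each endpoint to a unit vector on the sphere (x = cos φ cos λ, y = cos φ sin λ, z = sin φ).
The central angle between the endpoints is δ = arccos(p₁·p₂) ≈ 1.033 rad (59.2°).
Interpolate at f = 5/6 with slerp weights a = sin((1−f)δ)/sin δ ≈ 0.199, b = sin(fδ)/sin δ ≈ 0.883.
p = a·p₁ + b·p₂ ≈ (0.303, 0.762, 0.573); φ = arcsin(p_z) ≈ 34.96°, λ = atan2(p_y, p_x) ≈ 68.32°.

≈ 35°N, 68°E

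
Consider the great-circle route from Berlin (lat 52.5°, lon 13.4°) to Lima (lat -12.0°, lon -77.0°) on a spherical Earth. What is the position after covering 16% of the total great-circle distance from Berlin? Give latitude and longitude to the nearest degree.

≈ lat 48°, lon -11°

Write both endpoints as unit vectors p₁, p₂ with components (cos φ cos λ, cos φ sin λ, sin φ).
The central angle between the endpoints is δ = arccos(p₁·p₂) ≈ 1.741 rad (99.7°).
Interpolate at f = 0.16 with slerp weights a = sin((1−f)δ)/sin δ ≈ 1.009, b = sin(fδ)/sin δ ≈ 0.279.
p = a·p₁ + b·p₂ ≈ (0.659, -0.124, 0.742); φ = arcsin(p_z) ≈ 47.92°, λ = atan2(p_y, p_x) ≈ -10.62°.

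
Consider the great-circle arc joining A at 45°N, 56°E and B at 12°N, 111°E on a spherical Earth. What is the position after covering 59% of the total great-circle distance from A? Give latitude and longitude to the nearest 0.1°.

Write both endpoints as unit vectors p₁, p₂ with components (cos φ cos λ, cos φ sin λ, sin φ).
The central angle between the endpoints is δ = arccos(p₁·p₂) ≈ 0.996 rad (57.1°).
Interpolate at f = 0.59 with slerp weights a = sin((1−f)δ)/sin δ ≈ 0.473, b = sin(fδ)/sin δ ≈ 0.661.
p = a·p₁ + b·p₂ ≈ (-0.044, 0.881, 0.472); φ = arcsin(p_z) ≈ 28.16°, λ = atan2(p_y, p_x) ≈ 92.89°.

≈ 28.2°N, 92.9°E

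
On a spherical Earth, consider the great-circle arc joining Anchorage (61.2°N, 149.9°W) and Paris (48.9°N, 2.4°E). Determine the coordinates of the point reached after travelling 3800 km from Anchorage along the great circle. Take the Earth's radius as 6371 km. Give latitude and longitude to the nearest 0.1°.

From cos δ = sin φ₁ sin φ₂ + cos φ₁ cos φ₂ cos Δλ, the central angle is δ ≈ 1.181 rad (67.7°). The total great-circle distance is δ·R ≈ 1.181 × 6371 ≈ 7524 km, so the target fraction is f = 3800/7524 ≈ 0.505.
Interpolate at f ≈ 0.505 with slerp weights a = sin((1−f)δ)/sin δ ≈ 0.597, b = sin(fδ)/sin δ ≈ 0.607.
p = a·p₁ + b·p₂ ≈ (0.150, -0.127, 0.980); φ = arcsin(p_z) ≈ 78.64°, λ = atan2(p_y, p_x) ≈ -40.31°.

≈ 78.6°N, 40.3°W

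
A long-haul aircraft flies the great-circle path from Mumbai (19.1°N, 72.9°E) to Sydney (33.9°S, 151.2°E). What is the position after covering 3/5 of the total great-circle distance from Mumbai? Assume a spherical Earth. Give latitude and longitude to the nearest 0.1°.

≈ (15.1°S, 116.4°E)

Convert each endpoint to a unit vector on the sphere (x = cos φ cos λ, y = cos φ sin λ, z = sin φ).
The central angle between the endpoints is δ = arccos(p₁·p₂) ≈ 1.594 rad (91.3°).
Interpolate at f = 3/5 with slerp weights a = sin((1−f)δ)/sin δ ≈ 0.596, b = sin(fδ)/sin δ ≈ 0.817.
p = a·p₁ + b·p₂ ≈ (-0.429, 0.865, -0.261); φ = arcsin(p_z) ≈ -15.13°, λ = atan2(p_y, p_x) ≈ 116.39°.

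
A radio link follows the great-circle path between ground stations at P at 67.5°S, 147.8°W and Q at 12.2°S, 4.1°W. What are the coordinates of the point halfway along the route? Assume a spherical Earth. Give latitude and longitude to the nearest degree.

The haversine formula gives a central angle δ ≈ 1.677 rad (96.1°) between the endpoints.
Interpolate at f = 1/2 with slerp weights a = sin((1−f)δ)/sin δ ≈ 0.748, b = sin(fδ)/sin δ ≈ 0.748.
p = a·p₁ + b·p₂ ≈ (0.487, -0.205, -0.849); φ = arcsin(p_z) ≈ -58.11°, λ = atan2(p_y, p_x) ≈ -22.81°.

≈ 58°S, 23°W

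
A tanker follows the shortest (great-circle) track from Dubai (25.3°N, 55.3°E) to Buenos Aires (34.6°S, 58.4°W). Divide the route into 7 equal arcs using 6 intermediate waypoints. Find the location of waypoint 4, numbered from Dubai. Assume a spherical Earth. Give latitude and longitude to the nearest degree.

Write both endpoints as unit vectors p₁, p₂ with components (cos φ cos λ, cos φ sin λ, sin φ).
The central angle between the endpoints is δ = arccos(p₁·p₂) ≈ 2.143 rad (122.8°).
Interpolate at f = 4/7 with slerp weights a = sin((1−f)δ)/sin δ ≈ 0.946, b = sin(fδ)/sin δ ≈ 1.119.
p = a·p₁ + b·p₂ ≈ (0.969, -0.082, -0.231); φ = arcsin(p_z) ≈ -13.38°, λ = atan2(p_y, p_x) ≈ -4.83°.

≈ 13°S, 5°W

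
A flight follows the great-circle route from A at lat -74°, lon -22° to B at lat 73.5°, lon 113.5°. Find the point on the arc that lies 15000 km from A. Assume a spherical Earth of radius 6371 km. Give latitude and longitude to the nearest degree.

≈ lat 48°, lon 65°

Convert each endpoint to a unit vector on the sphere (x = cos φ cos λ, y = cos φ sin λ, z = sin φ).
The central angle between the endpoints is δ = arccos(p₁·p₂) ≈ 2.929 rad (167.8°). The total great-circle distance is δ·R ≈ 2.929 × 6371 ≈ 18661 km, so the target fraction is f = 15000/18661 ≈ 0.804.
Interpolate at f ≈ 0.804 with slerp weights a = sin((1−f)δ)/sin δ ≈ 2.578, b = sin(fδ)/sin δ ≈ 3.359.
p = a·p₁ + b·p₂ ≈ (0.278, 0.609, 0.743); φ = arcsin(p_z) ≈ 47.98°, λ = atan2(p_y, p_x) ≈ 65.43°.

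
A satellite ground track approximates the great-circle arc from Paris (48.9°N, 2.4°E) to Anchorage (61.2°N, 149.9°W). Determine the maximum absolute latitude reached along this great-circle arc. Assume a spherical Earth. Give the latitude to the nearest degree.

≈ 81°N

The great circle lies in the plane with unit normal n̂ = (p₁ × p₂)/|p₁ × p₂|.
Here n̂_z ≈ -0.159; the vertex latitude is φ_max = arccos|n̂_z| ≈ 80.8°.
Check via Clairaut: cos φ_max = |cos φ₁| · sin C = cos(48.9°)·sin(14.0°) ≈ 0.159, again giving ≈ 80.8°.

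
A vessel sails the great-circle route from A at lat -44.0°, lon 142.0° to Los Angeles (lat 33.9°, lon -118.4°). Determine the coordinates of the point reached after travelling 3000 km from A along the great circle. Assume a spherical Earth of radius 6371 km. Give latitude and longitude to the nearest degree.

Write both endpoints as unit vectors p₁, p₂ with components (cos φ cos λ, cos φ sin λ, sin φ).
The central angle between the endpoints is δ = arccos(p₁·p₂) ≈ 2.079 rad (119.1°). The total great-circle distance is δ·R ≈ 2.079 × 6371 ≈ 13248 km, so the target fraction is f = 3000/13248 ≈ 0.226.
Interpolate at f ≈ 0.226 with slerp weights a = sin((1−f)δ)/sin δ ≈ 1.144, b = sin(fδ)/sin δ ≈ 0.519.
p = a·p₁ + b·p₂ ≈ (-0.854, 0.127, -0.505); φ = arcsin(p_z) ≈ -30.34°, λ = atan2(p_y, p_x) ≈ 171.51°.

≈ lat -30°, lon 172°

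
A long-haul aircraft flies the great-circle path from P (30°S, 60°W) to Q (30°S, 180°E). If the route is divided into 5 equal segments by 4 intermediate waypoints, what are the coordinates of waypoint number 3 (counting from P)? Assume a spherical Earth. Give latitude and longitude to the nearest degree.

≈ (48°S, 135°W)

Convert each endpoint to a unit vector on the sphere (x = cos φ cos λ, y = cos φ sin λ, z = sin φ).
The central angle between the endpoints is δ = arccos(p₁·p₂) ≈ 1.696 rad (97.2°).
Interpolate at f = 3/5 with slerp weights a = sin((1−f)δ)/sin δ ≈ 0.633, b = sin(fδ)/sin δ ≈ 0.858.
p = a·p₁ + b·p₂ ≈ (-0.469, -0.474, -0.745); φ = arcsin(p_z) ≈ -48.17°, λ = atan2(p_y, p_x) ≈ -134.66°.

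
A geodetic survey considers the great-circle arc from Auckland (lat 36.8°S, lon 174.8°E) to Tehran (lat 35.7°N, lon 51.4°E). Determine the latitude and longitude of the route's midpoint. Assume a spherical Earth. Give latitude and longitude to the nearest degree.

Convert each endpoint to a unit vector on the sphere (x = cos φ cos λ, y = cos φ sin λ, z = sin φ).
The central angle between the endpoints is δ = arccos(p₁·p₂) ≈ 2.357 rad (135.0°).
Interpolate at f = 1/2 with slerp weights a = sin((1−f)δ)/sin δ ≈ 1.307, b = sin(fδ)/sin δ ≈ 1.307.
p = a·p₁ + b·p₂ ≈ (-0.380, 0.925, -0.020); φ = arcsin(p_z) ≈ -1.16°, λ = atan2(p_y, p_x) ≈ 112.35°.

≈ lat 1°S, lon 112°E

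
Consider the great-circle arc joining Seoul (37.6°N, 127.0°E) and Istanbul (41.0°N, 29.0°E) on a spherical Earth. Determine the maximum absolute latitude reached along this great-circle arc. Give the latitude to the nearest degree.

≈ 51°N

The great circle lies in the plane with unit normal n̂ = (p₁ × p₂)/|p₁ × p₂|.
Here n̂_z ≈ -0.624; the vertex latitude is φ_max = arccos|n̂_z| ≈ 51.4°.
Check via Clairaut: cos φ_max = |cos φ₁| · sin C = cos(37.6°)·sin(52.0°) ≈ 0.624, again giving ≈ 51.4°.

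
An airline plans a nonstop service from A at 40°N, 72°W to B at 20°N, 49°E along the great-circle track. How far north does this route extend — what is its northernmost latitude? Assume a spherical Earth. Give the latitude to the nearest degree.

≈ 51°N

The great circle lies in the plane with unit normal n̂ = (p₁ × p₂)/|p₁ × p₂|.
Here n̂_z ≈ +0.624; the vertex latitude is φ_max = arccos|n̂_z| ≈ 51.4°.
Check via Clairaut: cos φ_max = |cos φ₁| · sin C = cos(40.0°)·sin(54.6°) ≈ 0.624, again giving ≈ 51.4°.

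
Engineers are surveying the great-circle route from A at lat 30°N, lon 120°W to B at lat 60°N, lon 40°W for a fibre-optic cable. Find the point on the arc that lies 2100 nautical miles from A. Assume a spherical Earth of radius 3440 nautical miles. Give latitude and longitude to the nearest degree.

From cos δ = sin φ₁ sin φ₂ + cos φ₁ cos φ₂ cos Δλ, the central angle is δ ≈ 1.038 rad (59.5°). The total great-circle distance is δ·R ≈ 1.038 × 3440 ≈ 3570 nmi, so the target fraction is f = 2100/3570 ≈ 0.588.
Interpolate at f ≈ 0.588 with slerp weights a = sin((1−f)δ)/sin δ ≈ 0.481, b = sin(fδ)/sin δ ≈ 0.666.
p = a·p₁ + b·p₂ ≈ (0.047, -0.575, 0.817); φ = arcsin(p_z) ≈ 54.78°, λ = atan2(p_y, p_x) ≈ -85.36°.

≈ lat 55°N, lon 85°W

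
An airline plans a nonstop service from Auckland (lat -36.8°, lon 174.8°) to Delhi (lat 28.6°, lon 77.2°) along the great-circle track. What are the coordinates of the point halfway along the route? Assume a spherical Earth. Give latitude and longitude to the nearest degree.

The haversine formula gives a central angle δ ≈ 1.960 rad (112.3°) between the endpoints.
Interpolate at f = 1/2 with slerp weights a = sin((1−f)δ)/sin δ ≈ 0.898, b = sin(fδ)/sin δ ≈ 0.898.
p = a·p₁ + b·p₂ ≈ (-0.541, 0.834, -0.108); φ = arcsin(p_z) ≈ -6.20°, λ = atan2(p_y, p_x) ≈ 122.99°.

≈ lat -6°, lon 123°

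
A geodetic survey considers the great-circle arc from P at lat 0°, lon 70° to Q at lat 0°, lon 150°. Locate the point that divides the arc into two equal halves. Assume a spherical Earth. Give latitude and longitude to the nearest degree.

≈ lat 0°, lon 110°

The haversine formula gives a central angle δ ≈ 1.396 rad (80.0°) between the endpoints.
Interpolate at f = 1/2 with slerp weights a = sin((1−f)δ)/sin δ ≈ 0.653, b = sin(fδ)/sin δ ≈ 0.653.
p = a·p₁ + b·p₂ ≈ (-0.342, 0.940, 0.000); φ = arcsin(p_z) ≈ 0.00°, λ = atan2(p_y, p_x) ≈ 110.00°.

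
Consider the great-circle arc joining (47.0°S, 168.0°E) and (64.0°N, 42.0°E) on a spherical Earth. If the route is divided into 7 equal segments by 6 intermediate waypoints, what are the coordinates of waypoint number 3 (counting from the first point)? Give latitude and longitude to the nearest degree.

The haversine formula gives a central angle δ ≈ 2.555 rad (146.4°) between the endpoints.
Interpolate at f = 3/7 with slerp weights a = sin((1−f)δ)/sin δ ≈ 1.797, b = sin(fδ)/sin δ ≈ 1.607.
p = a·p₁ + b·p₂ ≈ (-0.675, 0.726, 0.130); φ = arcsin(p_z) ≈ 7.49°, λ = atan2(p_y, p_x) ≈ 132.91°.

≈ (7°N, 133°E)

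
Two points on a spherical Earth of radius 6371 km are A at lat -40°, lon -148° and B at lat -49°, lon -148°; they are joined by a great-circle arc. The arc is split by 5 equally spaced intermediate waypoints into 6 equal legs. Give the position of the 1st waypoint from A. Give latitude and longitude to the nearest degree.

≈ lat -42°, lon -148°

Convert each endpoint to a unit vector on the sphere (x = cos φ cos λ, y = cos φ sin λ, z = sin φ).
The central angle between the endpoints is δ = arccos(p₁·p₂) ≈ 0.157 rad (9.0°).
Interpolate at f = 1/6 with slerp weights a = sin((1−f)δ)/sin δ ≈ 0.834, b = sin(fδ)/sin δ ≈ 0.167.
p = a·p₁ + b·p₂ ≈ (-0.635, -0.397, -0.663); φ = arcsin(p_z) ≈ -41.50°, λ = atan2(p_y, p_x) ≈ -148.00°.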